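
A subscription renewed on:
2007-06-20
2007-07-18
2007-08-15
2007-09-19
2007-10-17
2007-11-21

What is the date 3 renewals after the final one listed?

Gaps: 28, 28, 35, 28, 35 days — a mix of 28 and 35. Every date is a Wednesday.
Each is the 3rd Wednesday of its month.
December 2007 — 3rd Wednesday is 2007-12-19.
January 2008 — 3rd Wednesday is 2008-01-16.
February 2008 — 3rd Wednesday is 2008-02-20.

2008-02-20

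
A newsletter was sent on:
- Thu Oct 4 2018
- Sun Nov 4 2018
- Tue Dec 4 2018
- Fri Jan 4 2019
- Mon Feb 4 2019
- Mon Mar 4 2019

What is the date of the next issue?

Each date is the 4th; the gaps (31, 30, 31, 31, 28) track the month lengths.
The rule is the 4th of each month.
April 2019: Thu Apr 4 2019.

Thu Apr 4 2019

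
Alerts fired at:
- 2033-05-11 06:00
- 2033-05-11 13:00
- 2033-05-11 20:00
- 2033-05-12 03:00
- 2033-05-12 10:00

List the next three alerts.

Spacing: 7, 7, 7, 7 h — constant 7 h.
2033-05-12 10:00 + 7 h = 2033-05-12 17:00.
2033-05-12 17:00 + 7 h = 2033-05-13 00:00.
2033-05-13 00:00 + 7 h = 2033-05-13 07:00.

2033-05-12 17:00, 2033-05-13 00:00, 2033-05-13 07:00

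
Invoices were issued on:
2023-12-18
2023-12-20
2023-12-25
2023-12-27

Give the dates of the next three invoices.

2024-01-01, 2024-01-03, 2024-01-08

Gaps: 2, 5, 2 days — not constant, but cyclic with period 2.
The events fall on every Monday and Wednesday.
The following Monday is 2024-01-01.
The following Wednesday is 2024-01-03.
The following Monday is 2024-01-08.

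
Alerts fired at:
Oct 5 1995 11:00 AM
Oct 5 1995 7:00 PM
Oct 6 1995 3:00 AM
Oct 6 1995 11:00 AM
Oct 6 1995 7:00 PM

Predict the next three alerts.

The interval is a steady 8 hours (8, 8, 8, 8).
Oct 6 1995 7:00 PM + 8 h = Oct 7 1995 3:00 AM.
Oct 7 1995 3:00 AM + 8 h = Oct 7 1995 11:00 AM.
Oct 7 1995 11:00 AM + 8 h = Oct 7 1995 7:00 PM.

Oct 7 1995 3:00 AM, Oct 7 1995 11:00 AM, Oct 7 1995 7:00 PM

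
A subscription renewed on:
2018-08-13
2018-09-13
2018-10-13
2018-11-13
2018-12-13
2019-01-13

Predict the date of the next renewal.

Each date is the 13th; the gaps (31, 30, 31, 30, 31) track the month lengths.
The rule is the 13th of each month.
Next: February 2019 → 2019-02-13.

2019-02-13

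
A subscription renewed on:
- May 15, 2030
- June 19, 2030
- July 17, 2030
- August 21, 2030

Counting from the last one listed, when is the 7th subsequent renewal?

March 19, 2031

These are Wednesdays at 28- or 35-day spacing (35, 28, 35).
The pattern: 3rd Wednesday of the month.
3rd Wednesday of September 2030: September 18, 2030.
October 2030 — 3rd Wednesday is October 16, 2030.
November 2030 — 3rd Wednesday is November 20, 2030.
December 2030 — 3rd Wednesday is December 18, 2030.
3rd Wednesday of January 2031: January 15, 2031.
3rd Wednesday of February 2031: February 19, 2031.
3rd Wednesday of March 2031: March 19, 2031.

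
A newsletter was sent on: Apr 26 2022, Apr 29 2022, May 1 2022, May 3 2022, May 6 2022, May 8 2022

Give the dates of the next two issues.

May 10 2022, May 13 2022

Gaps: 3, 2, 2, 3, 2 days — not constant, but cyclic with period 3.
The events fall on every Tuesday, Friday and Sunday.
The following Tuesday is May 10 2022.
The following Friday is May 13 2022.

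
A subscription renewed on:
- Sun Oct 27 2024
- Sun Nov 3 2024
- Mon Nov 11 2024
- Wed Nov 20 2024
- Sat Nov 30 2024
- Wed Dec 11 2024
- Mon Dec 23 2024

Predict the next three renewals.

Gaps: 7, 8, 9, 10, 11, 12 days — each gap is 1 larger than the previous one.
Next gap: 13 days. Mon Dec 23 2024 + 13 days = Sun Jan 5 2025.
Next gap: 14 days. Sun Jan 5 2025 + 14 days = Sun Jan 19 2025.
Next gap: 15 days. Sun Jan 19 2025 + 15 days = Mon Feb 3 2025.

Sun Jan 5 2025, Sun Jan 19 2025, Mon Feb 3 2025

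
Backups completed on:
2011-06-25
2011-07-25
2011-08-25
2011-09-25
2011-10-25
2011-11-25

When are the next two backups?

2011-12-25, 2012-01-25

The day-of-month is always 25 (30, 31, 31, 30, 31 days between events).
So this recurs on the 25th of each month.
December 2011: 2011-12-25.
Next: January 2012 → 2012-01-25.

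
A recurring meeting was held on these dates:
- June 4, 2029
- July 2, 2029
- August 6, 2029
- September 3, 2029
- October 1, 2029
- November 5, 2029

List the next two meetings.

December 3, 2029; January 7, 2030

All dates are Mondays, 28, 35, 28, 28, 35 days apart.
Specifically, the 1st Monday of each month.
December 2029 — 1st Monday is December 3, 2029.
January 2030 — 1st Monday is January 7, 2030.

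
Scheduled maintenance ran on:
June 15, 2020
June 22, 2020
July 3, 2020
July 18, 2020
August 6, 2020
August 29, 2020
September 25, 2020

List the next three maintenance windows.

The spacing grows by 4 each time: 7, 11, 15, 19, 23, 27 days.
Next gap: 31 days. September 25, 2020 + 31 days = October 26, 2020.
Next gap: 35 days. October 26, 2020 + 35 days = November 30, 2020.
Next gap: 39 days. November 30, 2020 + 39 days = January 8, 2021.

October 26, 2020; November 30, 2020; January 8, 2021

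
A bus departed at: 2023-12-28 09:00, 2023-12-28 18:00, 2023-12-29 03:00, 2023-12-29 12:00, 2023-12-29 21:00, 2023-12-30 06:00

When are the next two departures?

Gaps: 9, 9, 9, 9, 9 hours — each event is 9 hours after the previous one.
2023-12-30 06:00 + 9 h = 2023-12-30 15:00.
2023-12-30 15:00 + 9 h = 2023-12-31 00:00.

2023-12-30 15:00, 2023-12-31 00:00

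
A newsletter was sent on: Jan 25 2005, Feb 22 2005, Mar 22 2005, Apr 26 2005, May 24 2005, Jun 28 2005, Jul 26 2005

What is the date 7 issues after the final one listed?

All dates are Tuesdays, 28, 28, 35, 28, 35, 28 days apart.
Specifically, the 4th Tuesday of each month.
4th Tuesday of August 2005: Aug 23 2005.
September 2005 — 4th Tuesday is Sep 27 2005.
October 2005 — 4th Tuesday is Oct 25 2005.
November 2005 — 4th Tuesday is Nov 22 2005.
4th Tuesday of December 2005: Dec 27 2005.
January 2006 — 4th Tuesday is Jan 24 2006.
February 2006 — 4th Tuesday is Feb 28 2006.

Feb 28 2006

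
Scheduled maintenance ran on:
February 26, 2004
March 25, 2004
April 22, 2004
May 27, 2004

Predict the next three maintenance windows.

June 24, 2004; July 22, 2004; August 26, 2004

All dates are Thursdays, 28, 28, 35 days apart.
Specifically, the 4th Thursday of each month.
4th Thursday of June 2004: June 24, 2004.
July 2004 — 4th Thursday is July 22, 2004.
4th Thursday of August 2004: August 26, 2004.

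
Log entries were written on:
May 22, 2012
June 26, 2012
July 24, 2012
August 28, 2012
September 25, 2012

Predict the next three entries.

All dates are Tuesdays, 35, 28, 35, 28 days apart.
Specifically, the 4th Tuesday of each month.
4th Tuesday of October 2012: October 23, 2012.
November 2012 — 4th Tuesday is November 27, 2012.
December 2012 — 4th Tuesday is December 25, 2012.

October 23, 2012; November 27, 2012; December 25, 2012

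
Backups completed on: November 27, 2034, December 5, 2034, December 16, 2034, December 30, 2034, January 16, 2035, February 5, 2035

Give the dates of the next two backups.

Intervals are 8, 11, 14, 17, 20 days — an arithmetic progression with common difference 3.
Next gap: 23 days. February 5, 2035 + 23 days = February 28, 2035.
Next gap: 26 days. February 28, 2035 + 26 days = March 26, 2035.

February 28, 2035; March 26, 2035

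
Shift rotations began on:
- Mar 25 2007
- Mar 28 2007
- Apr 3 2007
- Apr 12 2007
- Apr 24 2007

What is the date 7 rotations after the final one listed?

The spacing grows by 3 each time: 3, 6, 9, 12 days.
Next gap: 15 days. Apr 24 2007 + 15 days = May 9 2007.
Next gap: 18 days. May 9 2007 + 18 days = May 27 2007.
Next gap: 21 days. May 27 2007 + 21 days = Jun 17 2007.
Next gap: 24 days. Jun 17 2007 + 24 days = Jul 11 2007.
Next gap: 27 days. Jul 11 2007 + 27 days = Aug 7 2007.
Next gap: 30 days. Aug 7 2007 + 30 days = Sep 6 2007.
Next gap: 33 days. Sep 6 2007 + 33 days = Oct 9 2007.

Oct 9 2007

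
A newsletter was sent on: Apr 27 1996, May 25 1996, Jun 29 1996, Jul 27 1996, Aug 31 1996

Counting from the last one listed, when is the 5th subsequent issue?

Jan 25 1997

Every date is a Saturday; gaps 28, 35, 28, 35 days.
Each is the last Saturday of its month (at least one falls on the 29th or later, ruling out '4th Saturday').
Last Saturday of September 1996: Sep 28 1996.
Last Saturday of October 1996: Oct 26 1996.
Last Saturday of November 1996: Nov 30 1996.
Last Saturday of December 1996: Dec 28 1996.
January 1997 ends with Saturday Jan 25 1997.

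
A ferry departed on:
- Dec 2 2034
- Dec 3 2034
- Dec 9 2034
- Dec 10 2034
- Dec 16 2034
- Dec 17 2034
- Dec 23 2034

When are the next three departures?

Dec 24 2034, Dec 30 2034, Dec 31 2034

The gap pattern 1, 6, 1, 6, 1, 6 repeats every 2 events.
These are the Saturdays and Sundays of each week.
Next Sunday: Dec 24 2034.
Next Saturday: Dec 30 2034.
The following Sunday is Dec 31 2034.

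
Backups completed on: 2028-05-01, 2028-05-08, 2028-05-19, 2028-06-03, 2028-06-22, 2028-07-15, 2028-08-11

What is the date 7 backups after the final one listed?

2029-06-08

Gaps: 7, 11, 15, 19, 23, 27 days — each gap is 4 larger than the previous one.
Next gap: 31 days. 2028-08-11 + 31 days = 2028-09-11.
Next gap: 35 days. 2028-09-11 + 35 days = 2028-10-16.
Next gap: 39 days. 2028-10-16 + 39 days = 2028-11-24.
Next gap: 43 days. 2028-11-24 + 43 days = 2029-01-06.
Next gap: 47 days. 2029-01-06 + 47 days = 2029-02-22.
Next gap: 51 days. 2029-02-22 + 51 days = 2029-04-14.
Next gap: 55 days. 2029-04-14 + 55 days = 2029-06-08.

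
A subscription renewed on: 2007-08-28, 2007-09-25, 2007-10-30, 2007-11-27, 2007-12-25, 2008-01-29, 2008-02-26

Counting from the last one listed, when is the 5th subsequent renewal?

2008-07-29

These are Tuesdays with 28, 35, 28, 28, 35, 28-day gaps.
Each is the final Tuesday of its month — 2007-10-30 is past the 28th, so '4th Tuesday' doesn't fit.
March 2008 ends with Tuesday 2008-03-25.
April 2008 ends with Tuesday 2008-04-29.
May 2008 ends with Tuesday 2008-05-27.
June 2008 ends with Tuesday 2008-06-24.
July 2008 ends with Tuesday 2008-07-29.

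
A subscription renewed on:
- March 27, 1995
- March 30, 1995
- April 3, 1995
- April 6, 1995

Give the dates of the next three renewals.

April 10, 1995; April 13, 1995; April 17, 1995

Gaps: 3, 4, 3 days — not constant, but cyclic with period 2.
The events fall on every Monday and Thursday.
Next Monday: April 10, 1995.
Next Thursday: April 13, 1995.
The following Monday is April 17, 1995.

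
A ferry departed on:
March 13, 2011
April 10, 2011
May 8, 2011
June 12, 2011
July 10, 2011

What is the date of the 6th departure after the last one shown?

January 8, 2012

Gaps: 28, 28, 35, 28 days — a mix of 28 and 35. Every date is a Sunday.
Each is the 2nd Sunday of its month.
August 2011 — 2nd Sunday is August 14, 2011.
September 2011 — 2nd Sunday is September 11, 2011.
October 2011 — 2nd Sunday is October 9, 2011.
2nd Sunday of November 2011: November 13, 2011.
December 2011 — 2nd Sunday is December 11, 2011.
2nd Sunday of January 2012: January 8, 2012.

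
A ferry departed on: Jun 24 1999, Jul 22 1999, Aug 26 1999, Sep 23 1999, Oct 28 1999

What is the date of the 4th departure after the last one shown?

Gaps: 28, 35, 28, 35 days — a mix of 28 and 35. Every date is a Thursday.
Each is the 4th Thursday of its month.
4th Thursday of November 1999: Nov 25 1999.
December 1999 — 4th Thursday is Dec 23 1999.
January 2000 — 4th Thursday is Jan 27 2000.
4th Thursday of February 2000: Feb 24 2000.

Feb 24 2000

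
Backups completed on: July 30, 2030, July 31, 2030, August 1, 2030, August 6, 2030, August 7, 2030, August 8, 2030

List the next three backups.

The gap pattern 1, 1, 5, 1, 1 repeats every 3 events.
These are the Tuesdays, Wednesdays and Thursdays of each week.
Next Tuesday: August 13, 2030.
Next Wednesday: August 14, 2030.
Next Thursday: August 15, 2030.

August 13, 2030; August 14, 2030; August 15, 2030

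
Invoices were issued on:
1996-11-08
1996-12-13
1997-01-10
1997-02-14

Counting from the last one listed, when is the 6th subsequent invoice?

These are Fridays at 28- or 35-day spacing (35, 28, 35).
The pattern: 2nd Friday of the month.
2nd Friday of March 1997: 1997-03-14.
2nd Friday of April 1997: 1997-04-11.
2nd Friday of May 1997: 1997-05-09.
June 1997 — 2nd Friday is 1997-06-13.
July 1997 — 2nd Friday is 1997-07-11.
August 1997 — 2nd Friday is 1997-08-08.

1997-08-08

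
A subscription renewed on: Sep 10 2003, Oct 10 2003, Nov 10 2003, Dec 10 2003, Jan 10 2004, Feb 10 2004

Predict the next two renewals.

The day-of-month is always 10 (30, 31, 30, 31, 31 days between events).
So this recurs on the 10th of each month.
Next: March 2004 → Mar 10 2004.
April 2004: Apr 10 2004.

Mar 10 2004, Apr 10 2004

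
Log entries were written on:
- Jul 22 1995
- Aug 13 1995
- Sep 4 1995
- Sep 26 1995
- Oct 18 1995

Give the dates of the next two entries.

The spacing is 22, 22, 22, 22 days — always 22 days.
Oct 18 1995 + 22 days = Nov 9 1995.
Nov 9 1995 + 22 days = Dec 1 1995.

Nov 9 1995, Dec 1 1995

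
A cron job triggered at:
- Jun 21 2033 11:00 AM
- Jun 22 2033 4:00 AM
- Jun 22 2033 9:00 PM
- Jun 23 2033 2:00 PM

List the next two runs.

Jun 24 2033 7:00 AM, Jun 25 2033 12:00 AM

Spacing: 17, 17, 17 h — constant 17 h.
Jun 23 2033 2:00 PM + 17 h = Jun 24 2033 7:00 AM.
Jun 24 2033 7:00 AM + 17 h = Jun 25 2033 12:00 AM.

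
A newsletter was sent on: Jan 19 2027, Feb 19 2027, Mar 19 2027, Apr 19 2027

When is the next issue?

May 19 2027

Each date is the 19th; the gaps (31, 28, 31) track the month lengths.
The rule is the 19th of each month.
Next: May 2027 → May 19 2027.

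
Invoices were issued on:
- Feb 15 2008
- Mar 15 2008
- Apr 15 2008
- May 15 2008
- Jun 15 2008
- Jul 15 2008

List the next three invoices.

The day-of-month is always 15 (29, 31, 30, 31, 30 days between events).
So this recurs on the 15th of each month.
Next: August 2008 → Aug 15 2008.
September 2008: Sep 15 2008.
Next: October 2008 → Oct 15 2008.

Aug 15 2008, Sep 15 2008, Oct 15 2008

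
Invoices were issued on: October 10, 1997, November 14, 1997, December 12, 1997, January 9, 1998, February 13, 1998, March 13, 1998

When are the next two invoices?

All dates are Fridays, 35, 28, 28, 35, 28 days apart.
Specifically, the 2nd Friday of each month.
2nd Friday of April 1998: April 10, 1998.
2nd Friday of May 1998: May 8, 1998.

April 10, 1998; May 8, 1998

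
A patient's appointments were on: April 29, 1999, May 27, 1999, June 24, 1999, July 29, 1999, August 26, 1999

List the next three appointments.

September 30, 1999; October 28, 1999; November 25, 1999

These are Thursdays with 28, 28, 35, 28-day gaps.
Each is the final Thursday of its month — April 29, 1999 is past the 28th, so '4th Thursday' doesn't fit.
September 1999 ends with Thursday September 30, 1999.
October 1999 ends with Thursday October 28, 1999.
November 1999 ends with Thursday November 25, 1999.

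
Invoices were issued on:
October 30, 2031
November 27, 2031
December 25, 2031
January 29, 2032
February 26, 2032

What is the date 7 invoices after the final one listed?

All Thursdays; the gaps (28, 28, 35, 28) vary with month length.
This is the last Thursday of each month.
Last Thursday of March 2032: March 25, 2032.
April 2032 ends with Thursday April 29, 2032.
Last Thursday of May 2032: May 27, 2032.
June 2032 ends with Thursday June 24, 2032.
Last Thursday of July 2032: July 29, 2032.
August 2032 ends with Thursday August 26, 2032.
September 2032 ends with Thursday September 30, 2032.

September 30, 2032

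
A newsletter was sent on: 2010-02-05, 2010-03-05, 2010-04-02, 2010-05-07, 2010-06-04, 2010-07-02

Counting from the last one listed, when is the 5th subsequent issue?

2010-12-03

These are Fridays at 28- or 35-day spacing (28, 28, 35, 28, 28).
The pattern: 1st Friday of the month.
August 2010 — 1st Friday is 2010-08-06.
September 2010 — 1st Friday is 2010-09-03.
October 2010 — 1st Friday is 2010-10-01.
1st Friday of November 2010: 2010-11-05.
1st Friday of December 2010: 2010-12-03.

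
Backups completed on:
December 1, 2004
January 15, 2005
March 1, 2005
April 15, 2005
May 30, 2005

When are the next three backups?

July 14, 2005; August 28, 2005; October 12, 2005

Gaps between consecutive events: 45, 45, 45, 45 days — a constant 45-day interval.
May 30, 2005 + 45 days = July 14, 2005.
July 14, 2005 + 45 days = August 28, 2005.
August 28, 2005 + 45 days = October 12, 2005.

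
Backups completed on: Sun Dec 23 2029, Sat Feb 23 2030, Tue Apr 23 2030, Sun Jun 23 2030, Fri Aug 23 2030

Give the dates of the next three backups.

Wed Oct 23 2030, Mon Dec 23 2030, Sun Feb 23 2031

The day-of-month is always 23 (62, 59, 61, 61 days between events).
So this recurs on the 23rd of every 2 months.
Next: October 2030 → Wed Oct 23 2030.
Next: December 2030 → Mon Dec 23 2030.
February 2031: Sun Feb 23 2031.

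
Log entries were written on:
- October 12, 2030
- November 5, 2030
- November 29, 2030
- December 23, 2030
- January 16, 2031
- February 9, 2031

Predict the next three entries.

March 5, 2031; March 29, 2031; April 22, 2031

Every event comes 24 days after the last (24, 24, 24, 24, 24).
February 9, 2031 + 24 days = March 5, 2031.
March 5, 2031 + 24 days = March 29, 2031.
March 29, 2031 + 24 days = April 22, 2031.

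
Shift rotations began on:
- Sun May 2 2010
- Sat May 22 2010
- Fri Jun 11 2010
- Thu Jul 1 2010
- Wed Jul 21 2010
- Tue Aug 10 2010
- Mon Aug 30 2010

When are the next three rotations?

Gaps between consecutive events: 20, 20, 20, 20, 20, 20 days — a constant 20-day interval.
Mon Aug 30 2010 + 20 days = Sun Sep 19 2010.
Sun Sep 19 2010 + 20 days = Sat Oct 9 2010.
Sat Oct 9 2010 + 20 days = Fri Oct 29 2010.

Sun Sep 19 2010, Sat Oct 9 2010, Fri Oct 29 2010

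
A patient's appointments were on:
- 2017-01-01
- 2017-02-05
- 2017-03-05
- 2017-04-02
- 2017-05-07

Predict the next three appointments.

2017-06-04, 2017-07-02, 2017-08-06

All dates are Sundays, 35, 28, 28, 35 days apart.
Specifically, the 1st Sunday of each month.
June 2017 — 1st Sunday is 2017-06-04.
1st Sunday of July 2017: 2017-07-02.
1st Sunday of August 2017: 2017-08-06.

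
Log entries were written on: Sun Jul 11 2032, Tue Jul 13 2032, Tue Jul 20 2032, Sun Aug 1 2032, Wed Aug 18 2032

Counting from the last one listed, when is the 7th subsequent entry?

Wed May 4 2033

Intervals are 2, 7, 12, 17 days — an arithmetic progression with common difference 5.
Next gap: 22 days. Wed Aug 18 2032 + 22 days = Thu Sep 9 2032.
Next gap: 27 days. Thu Sep 9 2032 + 27 days = Wed Oct 6 2032.
Next gap: 32 days. Wed Oct 6 2032 + 32 days = Sun Nov 7 2032.
Next gap: 37 days. Sun Nov 7 2032 + 37 days = Tue Dec 14 2032.
Next gap: 42 days. Tue Dec 14 2032 + 42 days = Tue Jan 25 2033.
Next gap: 47 days. Tue Jan 25 2033 + 47 days = Sun Mar 13 2033.
Next gap: 52 days. Sun Mar 13 2033 + 52 days = Wed May 4 2033.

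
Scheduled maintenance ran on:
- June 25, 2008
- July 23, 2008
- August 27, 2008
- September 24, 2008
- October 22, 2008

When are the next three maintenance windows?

All dates are Wednesdays, 28, 35, 28, 28 days apart.
Specifically, the 4th Wednesday of each month.
4th Wednesday of November 2008: November 26, 2008.
December 2008 — 4th Wednesday is December 24, 2008.
January 2009 — 4th Wednesday is January 28, 2009.

November 26, 2008; December 24, 2008; January 28, 2009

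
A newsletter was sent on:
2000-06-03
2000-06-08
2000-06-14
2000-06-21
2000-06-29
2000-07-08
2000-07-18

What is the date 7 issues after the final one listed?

The spacing grows by 1 each time: 5, 6, 7, 8, 9, 10 days.
Next gap: 11 days. 2000-07-18 + 11 days = 2000-07-29.
Next gap: 12 days. 2000-07-29 + 12 days = 2000-08-10.
Next gap: 13 days. 2000-08-10 + 13 days = 2000-08-23.
Next gap: 14 days. 2000-08-23 + 14 days = 2000-09-06.
Next gap: 15 days. 2000-09-06 + 15 days = 2000-09-21.
Next gap: 16 days. 2000-09-21 + 16 days = 2000-10-07.
Next gap: 17 days. 2000-10-07 + 17 days = 2000-10-24.

2000-10-24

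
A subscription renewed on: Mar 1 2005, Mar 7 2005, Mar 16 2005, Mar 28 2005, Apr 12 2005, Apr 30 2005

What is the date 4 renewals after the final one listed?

Gaps: 6, 9, 12, 15, 18 days — each gap is 3 larger than the previous one.
Next gap: 21 days. Apr 30 2005 + 21 days = May 21 2005.
Next gap: 24 days. May 21 2005 + 24 days = Jun 14 2005.
Next gap: 27 days. Jun 14 2005 + 27 days = Jul 11 2005.
Next gap: 30 days. Jul 11 2005 + 30 days = Aug 10 2005.

Aug 10 2005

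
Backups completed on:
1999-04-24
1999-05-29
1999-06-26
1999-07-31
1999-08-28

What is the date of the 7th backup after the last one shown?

Every date is a Saturday; gaps 35, 28, 35, 28 days.
Each is the last Saturday of its month (at least one falls on the 29th or later, ruling out '4th Saturday').
September 1999 ends with Saturday 1999-09-25.
Last Saturday of October 1999: 1999-10-30.
Last Saturday of November 1999: 1999-11-27.
December 1999 ends with Saturday 1999-12-25.
Last Saturday of January 2000: 2000-01-29.
Last Saturday of February 2000: 2000-02-26.
Last Saturday of March 2000: 2000-03-25.

2000-03-25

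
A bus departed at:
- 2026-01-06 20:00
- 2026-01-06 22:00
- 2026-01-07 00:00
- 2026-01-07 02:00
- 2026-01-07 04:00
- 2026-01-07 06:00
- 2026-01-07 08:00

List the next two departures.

The interval is a steady 2 hours (2, 2, 2, 2, 2, 2).
2026-01-07 08:00 + 2 h = 2026-01-07 10:00.
2026-01-07 10:00 + 2 h = 2026-01-07 12:00.

2026-01-07 10:00, 2026-01-07 12:00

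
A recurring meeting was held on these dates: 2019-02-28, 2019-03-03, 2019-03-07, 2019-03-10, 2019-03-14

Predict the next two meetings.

The gap pattern 3, 4, 3, 4 repeats every 2 events.
These are the Thursdays and Sundays of each week.
The following Sunday is 2019-03-17.
The following Thursday is 2019-03-21.

2019-03-17, 2019-03-21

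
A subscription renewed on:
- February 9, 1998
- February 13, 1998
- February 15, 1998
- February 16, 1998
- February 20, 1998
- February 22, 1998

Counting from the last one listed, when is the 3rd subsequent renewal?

March 1, 1998

Every event lands on a Monday or Friday or Sunday (gaps cycle 4, 2, 1, 4, 2).
So the schedule is: every Monday, Friday and Sunday.
The following Monday is February 23, 1998.
Next Friday: February 27, 1998.
Next Sunday: March 1, 1998.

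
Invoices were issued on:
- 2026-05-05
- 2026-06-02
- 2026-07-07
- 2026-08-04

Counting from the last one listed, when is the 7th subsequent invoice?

2027-03-02

Gaps: 28, 35, 28 days — a mix of 28 and 35. Every date is a Tuesday.
Each is the 1st Tuesday of its month.
1st Tuesday of September 2026: 2026-09-01.
1st Tuesday of October 2026: 2026-10-06.
November 2026 — 1st Tuesday is 2026-11-03.
December 2026 — 1st Tuesday is 2026-12-01.
1st Tuesday of January 2027: 2027-01-05.
1st Tuesday of February 2027: 2027-02-02.
1st Tuesday of March 2027: 2027-03-02.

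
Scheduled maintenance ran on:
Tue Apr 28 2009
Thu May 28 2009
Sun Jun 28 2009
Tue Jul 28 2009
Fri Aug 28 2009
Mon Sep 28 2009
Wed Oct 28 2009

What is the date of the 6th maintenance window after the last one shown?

Wed Apr 28 2010

Gaps: 30, 31, 30, 31, 31, 30 days — not constant. Every event is on the 28th of the month.
Pattern: the 28th of each month.
November 2009: Sat Nov 28 2009.
December 2009: Mon Dec 28 2009.
January 2010: Thu Jan 28 2010.
February 2010: Sun Feb 28 2010.
March 2010: Sun Mar 28 2010.
Next: April 2010 → Wed Apr 28 2010.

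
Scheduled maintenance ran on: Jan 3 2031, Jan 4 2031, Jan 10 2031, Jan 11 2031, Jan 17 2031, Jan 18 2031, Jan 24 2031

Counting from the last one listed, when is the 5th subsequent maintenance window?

Every event lands on a Friday or Saturday (gaps cycle 1, 6, 1, 6, 1, 6).
So the schedule is: every Friday and Saturday.
The following Saturday is Jan 25 2031.
The following Friday is Jan 31 2031.
Next Saturday: Feb 1 2031.
The following Friday is Feb 7 2031.
The following Saturday is Feb 8 2031.

Feb 8 2031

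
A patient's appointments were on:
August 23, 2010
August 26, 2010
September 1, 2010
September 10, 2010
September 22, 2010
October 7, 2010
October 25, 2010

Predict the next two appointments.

November 15, 2010; December 9, 2010

The spacing grows by 3 each time: 3, 6, 9, 12, 15, 18 days.
Next gap: 21 days. October 25, 2010 + 21 days = November 15, 2010.
Next gap: 24 days. November 15, 2010 + 24 days = December 9, 2010.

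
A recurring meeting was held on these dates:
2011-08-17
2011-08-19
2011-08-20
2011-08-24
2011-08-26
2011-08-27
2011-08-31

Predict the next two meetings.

Gaps: 2, 1, 4, 2, 1, 4 days — not constant, but cyclic with period 3.
The events fall on every Wednesday, Friday and Saturday.
The following Friday is 2011-09-02.
The following Saturday is 2011-09-03.

2011-09-02, 2011-09-03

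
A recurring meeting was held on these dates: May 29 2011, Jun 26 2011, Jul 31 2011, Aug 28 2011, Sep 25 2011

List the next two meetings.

All Sundays; the gaps (28, 35, 28, 28) vary with month length.
This is the last Sunday of each month.
October 2011 ends with Sunday Oct 30 2011.
Last Sunday of November 2011: Nov 27 2011.

Oct 30 2011, Nov 27 2011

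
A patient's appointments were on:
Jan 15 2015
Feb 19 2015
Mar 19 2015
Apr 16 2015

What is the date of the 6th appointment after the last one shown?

Oct 15 2015

Gaps: 35, 28, 28 days — a mix of 28 and 35. Every date is a Thursday.
Each is the 3rd Thursday of its month.
3rd Thursday of May 2015: May 21 2015.
June 2015 — 3rd Thursday is Jun 18 2015.
3rd Thursday of July 2015: Jul 16 2015.
August 2015 — 3rd Thursday is Aug 20 2015.
September 2015 — 3rd Thursday is Sep 17 2015.
3rd Thursday of October 2015: Oct 15 2015.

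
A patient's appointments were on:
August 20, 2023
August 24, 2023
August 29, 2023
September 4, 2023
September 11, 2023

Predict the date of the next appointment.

Intervals are 4, 5, 6, 7 days — an arithmetic progression with common difference 1.
Next gap: 8 days. September 11, 2023 + 8 days = September 19, 2023.

September 19, 2023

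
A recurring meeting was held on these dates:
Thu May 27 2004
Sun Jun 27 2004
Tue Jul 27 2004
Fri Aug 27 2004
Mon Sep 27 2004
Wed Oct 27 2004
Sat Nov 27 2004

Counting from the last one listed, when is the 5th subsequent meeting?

Wed Apr 27 2005

The day-of-month is always 27 (31, 30, 31, 31, 30, 31 days between events).
So this recurs on the 27th of each month.
December 2004: Mon Dec 27 2004.
Next: January 2005 → Thu Jan 27 2005.
February 2005: Sun Feb 27 2005.
Next: March 2005 → Sun Mar 27 2005.
Next: April 2005 → Wed Apr 27 2005.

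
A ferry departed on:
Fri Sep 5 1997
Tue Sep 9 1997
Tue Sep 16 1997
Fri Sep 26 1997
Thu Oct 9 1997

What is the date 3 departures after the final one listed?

Fri Dec 5 1997

Gaps: 4, 7, 10, 13 days — each gap is 3 larger than the previous one.
Next gap: 16 days. Thu Oct 9 1997 + 16 days = Sat Oct 25 1997.
Next gap: 19 days. Sat Oct 25 1997 + 19 days = Thu Nov 13 1997.
Next gap: 22 days. Thu Nov 13 1997 + 22 days = Fri Dec 5 1997.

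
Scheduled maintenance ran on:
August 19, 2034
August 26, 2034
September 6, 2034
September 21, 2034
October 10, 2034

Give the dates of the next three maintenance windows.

The spacing grows by 4 each time: 7, 11, 15, 19 days.
Next gap: 23 days. October 10, 2034 + 23 days = November 2, 2034.
Next gap: 27 days. November 2, 2034 + 27 days = November 29, 2034.
Next gap: 31 days. November 29, 2034 + 31 days = December 30, 2034.

November 2, 2034; November 29, 2034; December 30, 2034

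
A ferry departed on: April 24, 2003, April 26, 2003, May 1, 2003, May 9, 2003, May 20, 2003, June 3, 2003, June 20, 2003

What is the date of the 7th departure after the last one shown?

The spacing grows by 3 each time: 2, 5, 8, 11, 14, 17 days.
Next gap: 20 days. June 20, 2003 + 20 days = July 10, 2003.
Next gap: 23 days. July 10, 2003 + 23 days = August 2, 2003.
Next gap: 26 days. August 2, 2003 + 26 days = August 28, 2003.
Next gap: 29 days. August 28, 2003 + 29 days = September 26, 2003.
Next gap: 32 days. September 26, 2003 + 32 days = October 28, 2003.
Next gap: 35 days. October 28, 2003 + 35 days = December 2, 2003.
Next gap: 38 days. December 2, 2003 + 38 days = January 9, 2004.

January 9, 2004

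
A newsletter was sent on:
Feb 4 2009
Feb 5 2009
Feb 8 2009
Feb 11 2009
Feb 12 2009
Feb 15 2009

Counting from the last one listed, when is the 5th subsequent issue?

Feb 26 2009

Every event lands on a Wednesday or Thursday or Sunday (gaps cycle 1, 3, 3, 1, 3).
So the schedule is: every Wednesday, Thursday and Sunday.
Next Wednesday: Feb 18 2009.
The following Thursday is Feb 19 2009.
Next Sunday: Feb 22 2009.
The following Wednesday is Feb 25 2009.
Next Thursday: Feb 26 2009.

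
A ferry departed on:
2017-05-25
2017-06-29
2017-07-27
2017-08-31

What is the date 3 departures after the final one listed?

Every date is a Thursday; gaps 35, 28, 35 days.
Each is the last Thursday of its month (at least one falls on the 29th or later, ruling out '4th Thursday').
Last Thursday of September 2017: 2017-09-28.
Last Thursday of October 2017: 2017-10-26.
Last Thursday of November 2017: 2017-11-30.

2017-11-30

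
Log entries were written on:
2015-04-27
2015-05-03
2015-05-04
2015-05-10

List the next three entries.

Every event lands on a Monday or Sunday (gaps cycle 6, 1, 6).
So the schedule is: every Monday and Sunday.
Next Monday: 2015-05-11.
The following Sunday is 2015-05-17.
The following Monday is 2015-05-18.

2015-05-11, 2015-05-17, 2015-05-18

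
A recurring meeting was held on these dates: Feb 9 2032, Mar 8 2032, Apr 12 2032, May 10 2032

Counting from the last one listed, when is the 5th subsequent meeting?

Oct 11 2032

All dates are Mondays, 28, 35, 28 days apart.
Specifically, the 2nd Monday of each month.
June 2032 — 2nd Monday is Jun 14 2032.
July 2032 — 2nd Monday is Jul 12 2032.
2nd Monday of August 2032: Aug 9 2032.
2nd Monday of September 2032: Sep 13 2032.
October 2032 — 2nd Monday is Oct 11 2032.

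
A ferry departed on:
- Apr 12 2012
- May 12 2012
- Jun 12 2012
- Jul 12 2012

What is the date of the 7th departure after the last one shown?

The day-of-month is always 12 (30, 31, 30 days between events).
So this recurs on the 12th of each month.
Next: August 2012 → Aug 12 2012.
September 2012: Sep 12 2012.
Next: October 2012 → Oct 12 2012.
November 2012: Nov 12 2012.
Next: December 2012 → Dec 12 2012.
Next: January 2013 → Jan 12 2013.
February 2013: Feb 12 2013.

Feb 12 2013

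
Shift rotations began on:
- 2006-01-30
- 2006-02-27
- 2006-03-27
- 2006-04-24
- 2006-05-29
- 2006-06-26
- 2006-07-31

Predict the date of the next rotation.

These are Mondays with 28, 28, 28, 35, 28, 35-day gaps.
Each is the final Monday of its month — 2006-01-30 is past the 28th, so '4th Monday' doesn't fit.
Last Monday of August 2006: 2006-08-28.

2006-08-28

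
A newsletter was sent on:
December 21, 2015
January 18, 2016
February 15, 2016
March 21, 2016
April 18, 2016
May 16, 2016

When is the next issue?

June 20, 2016

Gaps: 28, 28, 35, 28, 28 days — a mix of 28 and 35. Every date is a Monday.
Each is the 3rd Monday of its month.
3rd Monday of June 2016: June 20, 2016.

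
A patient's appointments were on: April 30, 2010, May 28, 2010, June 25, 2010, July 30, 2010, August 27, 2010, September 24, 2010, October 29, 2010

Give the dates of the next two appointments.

All Fridays; the gaps (28, 28, 35, 28, 28, 35) vary with month length.
This is the last Friday of each month.
Last Friday of November 2010: November 26, 2010.
December 2010 ends with Friday December 31, 2010.

November 26, 2010; December 31, 2010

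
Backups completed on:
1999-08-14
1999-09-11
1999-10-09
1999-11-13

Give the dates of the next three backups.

All dates are Saturdays, 28, 28, 35 days apart.
Specifically, the 2nd Saturday of each month.
December 1999 — 2nd Saturday is 1999-12-11.
2nd Saturday of January 2000: 2000-01-08.
2nd Saturday of February 2000: 2000-02-12.

1999-12-11, 2000-01-08, 2000-02-12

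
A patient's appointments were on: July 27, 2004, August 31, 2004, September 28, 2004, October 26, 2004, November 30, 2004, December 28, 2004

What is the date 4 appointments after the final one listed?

April 26, 2005

All Tuesdays; the gaps (35, 28, 28, 35, 28) vary with month length.
This is the last Tuesday of each month.
January 2005 ends with Tuesday January 25, 2005.
Last Tuesday of February 2005: February 22, 2005.
Last Tuesday of March 2005: March 29, 2005.
April 2005 ends with Tuesday April 26, 2005.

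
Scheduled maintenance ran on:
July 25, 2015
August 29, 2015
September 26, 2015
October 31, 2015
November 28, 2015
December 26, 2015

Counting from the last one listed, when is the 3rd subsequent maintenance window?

All Saturdays; the gaps (35, 28, 35, 28, 28) vary with month length.
This is the last Saturday of each month.
January 2016 ends with Saturday January 30, 2016.
February 2016 ends with Saturday February 27, 2016.
Last Saturday of March 2016: March 26, 2016.

March 26, 2016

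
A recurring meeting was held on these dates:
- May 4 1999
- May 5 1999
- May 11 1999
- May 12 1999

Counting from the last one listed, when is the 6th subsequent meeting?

Jun 2 1999

Gaps: 1, 6, 1 days — not constant, but cyclic with period 2.
The events fall on every Tuesday and Wednesday.
The following Tuesday is May 18 1999.
Next Wednesday: May 19 1999.
The following Tuesday is May 25 1999.
Next Wednesday: May 26 1999.
The following Tuesday is Jun 1 1999.
Next Wednesday: Jun 2 1999.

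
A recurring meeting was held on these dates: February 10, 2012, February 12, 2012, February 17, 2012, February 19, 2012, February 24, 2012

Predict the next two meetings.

Gaps: 2, 5, 2, 5 days — not constant, but cyclic with period 2.
The events fall on every Friday and Sunday.
The following Sunday is February 26, 2012.
Next Friday: March 2, 2012.

February 26, 2012; March 2, 2012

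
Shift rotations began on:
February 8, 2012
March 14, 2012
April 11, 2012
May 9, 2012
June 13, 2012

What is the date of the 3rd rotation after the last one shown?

All dates are Wednesdays, 35, 28, 28, 35 days apart.
Specifically, the 2nd Wednesday of each month.
July 2012 — 2nd Wednesday is July 11, 2012.
2nd Wednesday of August 2012: August 8, 2012.
2nd Wednesday of September 2012: September 12, 2012.

September 12, 2012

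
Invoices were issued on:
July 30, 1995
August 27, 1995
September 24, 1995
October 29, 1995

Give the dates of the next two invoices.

These are Sundays with 28, 28, 35-day gaps.
Each is the final Sunday of its month — July 30, 1995 is past the 28th, so '4th Sunday' doesn't fit.
Last Sunday of November 1995: November 26, 1995.
December 1995 ends with Sunday December 31, 1995.

November 26, 1995; December 31, 1995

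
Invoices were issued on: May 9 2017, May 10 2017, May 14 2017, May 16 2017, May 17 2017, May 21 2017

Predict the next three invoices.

May 23 2017, May 24 2017, May 28 2017

The gap pattern 1, 4, 2, 1, 4 repeats every 3 events.
These are the Tuesdays, Wednesdays and Sundays of each week.
Next Tuesday: May 23 2017.
Next Wednesday: May 24 2017.
Next Sunday: May 28 2017.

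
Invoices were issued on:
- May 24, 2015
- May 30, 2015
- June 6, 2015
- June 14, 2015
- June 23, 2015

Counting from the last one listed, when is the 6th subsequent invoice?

Gaps: 6, 7, 8, 9 days — each gap is 1 larger than the previous one.
Next gap: 10 days. June 23, 2015 + 10 days = July 3, 2015.
Next gap: 11 days. July 3, 2015 + 11 days = July 14, 2015.
Next gap: 12 days. July 14, 2015 + 12 days = July 26, 2015.
Next gap: 13 days. July 26, 2015 + 13 days = August 8, 2015.
Next gap: 14 days. August 8, 2015 + 14 days = August 22, 2015.
Next gap: 15 days. August 22, 2015 + 15 days = September 6, 2015.

September 6, 2015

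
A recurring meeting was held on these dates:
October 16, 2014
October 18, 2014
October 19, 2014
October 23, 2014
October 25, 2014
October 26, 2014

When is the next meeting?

The gap pattern 2, 1, 4, 2, 1 repeats every 3 events.
These are the Thursdays, Saturdays and Sundays of each week.
The following Thursday is October 30, 2014.

October 30, 2014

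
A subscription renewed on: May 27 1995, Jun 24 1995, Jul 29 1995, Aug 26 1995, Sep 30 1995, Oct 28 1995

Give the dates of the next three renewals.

Nov 25 1995, Dec 30 1995, Jan 27 1996

Every date is a Saturday; gaps 28, 35, 28, 35, 28 days.
Each is the last Saturday of its month (at least one falls on the 29th or later, ruling out '4th Saturday').
November 1995 ends with Saturday Nov 25 1995.
December 1995 ends with Saturday Dec 30 1995.
Last Saturday of January 1996: Jan 27 1996.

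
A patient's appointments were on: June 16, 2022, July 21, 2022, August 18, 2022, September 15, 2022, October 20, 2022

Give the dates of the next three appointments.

November 17, 2022; December 15, 2022; January 19, 2023

All dates are Thursdays, 35, 28, 28, 35 days apart.
Specifically, the 3rd Thursday of each month.
3rd Thursday of November 2022: November 17, 2022.
3rd Thursday of December 2022: December 15, 2022.
January 2023 — 3rd Thursday is January 19, 2023.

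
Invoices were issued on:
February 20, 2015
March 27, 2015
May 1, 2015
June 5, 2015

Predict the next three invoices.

July 10, 2015; August 14, 2015; September 18, 2015

The spacing is 35, 35, 35 days — always 35 days.
June 5, 2015 + 35 days = July 10, 2015.
July 10, 2015 + 35 days = August 14, 2015.
August 14, 2015 + 35 days = September 18, 2015.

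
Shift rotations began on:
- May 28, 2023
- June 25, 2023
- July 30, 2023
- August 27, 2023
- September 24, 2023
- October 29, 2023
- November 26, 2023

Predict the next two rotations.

December 31, 2023; January 28, 2024

All Sundays; the gaps (28, 35, 28, 28, 35, 28) vary with month length.
This is the last Sunday of each month.
December 2023 ends with Sunday December 31, 2023.
January 2024 ends with Sunday January 28, 2024.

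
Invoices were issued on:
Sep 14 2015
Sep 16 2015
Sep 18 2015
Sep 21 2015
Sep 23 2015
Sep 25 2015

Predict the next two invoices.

The gap pattern 2, 2, 3, 2, 2 repeats every 3 events.
These are the Mondays, Wednesdays and Fridays of each week.
Next Monday: Sep 28 2015.
Next Wednesday: Sep 30 2015.

Sep 28 2015, Sep 30 2015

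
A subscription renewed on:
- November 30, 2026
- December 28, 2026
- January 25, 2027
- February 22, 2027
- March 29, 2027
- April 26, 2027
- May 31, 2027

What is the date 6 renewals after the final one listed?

These are Mondays with 28, 28, 28, 35, 28, 35-day gaps.
Each is the final Monday of its month — November 30, 2026 is past the 28th, so '4th Monday' doesn't fit.
June 2027 ends with Monday June 28, 2027.
Last Monday of July 2027: July 26, 2027.
August 2027 ends with Monday August 30, 2027.
Last Monday of September 2027: September 27, 2027.
Last Monday of October 2027: October 25, 2027.
Last Monday of November 2027: November 29, 2027.

November 29, 2027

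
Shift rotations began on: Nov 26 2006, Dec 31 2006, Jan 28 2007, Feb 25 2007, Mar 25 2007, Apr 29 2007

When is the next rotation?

May 27 2007

Every date is a Sunday; gaps 35, 28, 28, 28, 35 days.
Each is the last Sunday of its month (at least one falls on the 29th or later, ruling out '4th Sunday').
May 2007 ends with Sunday May 27 2007.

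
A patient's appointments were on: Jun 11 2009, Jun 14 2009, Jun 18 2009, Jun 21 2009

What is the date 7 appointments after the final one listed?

Every event lands on a Thursday or Sunday (gaps cycle 3, 4, 3).
So the schedule is: every Thursday and Sunday.
The following Thursday is Jun 25 2009.
Next Sunday: Jun 28 2009.
The following Thursday is Jul 2 2009.
Next Sunday: Jul 5 2009.
The following Thursday is Jul 9 2009.
Next Sunday: Jul 12 2009.
Next Thursday: Jul 16 2009.

Jul 16 2009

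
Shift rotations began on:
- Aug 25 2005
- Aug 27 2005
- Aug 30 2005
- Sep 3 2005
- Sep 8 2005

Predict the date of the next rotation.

Sep 14 2005

The spacing grows by 1 each time: 2, 3, 4, 5 days.
Next gap: 6 days. Sep 8 2005 + 6 days = Sep 14 2005.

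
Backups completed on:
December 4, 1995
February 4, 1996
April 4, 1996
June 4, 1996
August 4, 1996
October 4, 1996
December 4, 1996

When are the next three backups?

February 4, 1997; April 4, 1997; June 4, 1997

Gaps: 62, 60, 61, 61, 61, 61 days — not constant. Every event is on the 4th of the month.
Pattern: the 4th of every 2 months.
Next: February 1997 → February 4, 1997.
Next: April 1997 → April 4, 1997.
Next: June 1997 → June 4, 1997.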